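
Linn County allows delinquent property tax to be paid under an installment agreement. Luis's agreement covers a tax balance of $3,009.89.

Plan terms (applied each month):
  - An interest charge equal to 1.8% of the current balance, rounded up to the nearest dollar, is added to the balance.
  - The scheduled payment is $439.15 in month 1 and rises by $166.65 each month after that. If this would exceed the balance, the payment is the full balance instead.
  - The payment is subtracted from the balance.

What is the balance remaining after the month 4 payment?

Month 1: opening $3,009.89; interest $55.00 → $3,064.89; payment $439.15; balance $2,625.74
Month 2: opening $2,625.74; interest $48.00 → $2,673.74; payment $605.80; balance $2,067.94
Month 3: opening $2,067.94; interest $38.00 → $2,105.94; payment $772.45; balance $1,333.49
Month 4: opening $1,333.49; interest $25.00 → $1,358.49; payment $939.10; balance $419.39

$419.39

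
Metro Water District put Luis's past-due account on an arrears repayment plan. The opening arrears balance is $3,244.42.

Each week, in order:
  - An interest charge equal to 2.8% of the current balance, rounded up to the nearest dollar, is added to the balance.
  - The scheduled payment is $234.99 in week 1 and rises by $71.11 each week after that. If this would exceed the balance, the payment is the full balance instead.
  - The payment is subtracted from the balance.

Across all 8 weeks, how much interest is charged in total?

$495.00

Week 1: opening $3,244.42; interest $91.00 → $3,335.42; payment $234.99; balance $3,100.43
Week 2: opening $3,100.43; interest $87.00 → $3,187.43; payment $306.10; balance $2,881.33
Week 3: opening $2,881.33; interest $81.00 → $2,962.33; payment $377.21; balance $2,585.12
Week 4: opening $2,585.12; interest $73.00 → $2,658.12; payment $448.32; balance $2,209.80
Week 5: opening $2,209.80; interest $62.00 → $2,271.80; payment $519.43; balance $1,752.37
Week 6: opening $1,752.37; interest $50.00 → $1,802.37; payment $590.54; balance $1,211.83
Week 7: opening $1,211.83; interest $34.00 → $1,245.83; payment $661.65; balance $584.18
Week 8: opening $584.18; interest $17.00 → $601.18; payment $601.18; balance $0.00
Total interest: $91.00 + $87.00 + $81.00 + $73.00 + $62.00 + $50.00 + $34.00 + $17.00 = $495.00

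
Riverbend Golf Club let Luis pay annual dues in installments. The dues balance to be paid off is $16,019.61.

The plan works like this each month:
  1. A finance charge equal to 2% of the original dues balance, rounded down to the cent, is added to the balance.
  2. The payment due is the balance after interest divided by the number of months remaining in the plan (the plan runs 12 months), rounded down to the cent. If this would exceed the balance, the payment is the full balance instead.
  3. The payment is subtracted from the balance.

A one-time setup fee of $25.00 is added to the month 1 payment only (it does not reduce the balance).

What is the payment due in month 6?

$1,544.25

Month 1: $16,019.61 +$320.39 interest = $16,340.00; pay $1,361.66 (+ $25.00 fee) → $14,978.34
Month 2: $14,978.34 +$320.39 interest = $15,298.73; pay $1,390.79 → $13,907.94
Month 3: $13,907.94 +$320.39 interest = $14,228.33; pay $1,422.83 → $12,805.50
Month 4: $12,805.50 +$320.39 interest = $13,125.89; pay $1,458.43 → $11,667.46
Month 5: $11,667.46 +$320.39 interest = $11,987.85; pay $1,498.48 → $10,489.37
Month 6: $10,489.37 +$320.39 interest = $10,809.76; pay $1,544.25 → $9,265.51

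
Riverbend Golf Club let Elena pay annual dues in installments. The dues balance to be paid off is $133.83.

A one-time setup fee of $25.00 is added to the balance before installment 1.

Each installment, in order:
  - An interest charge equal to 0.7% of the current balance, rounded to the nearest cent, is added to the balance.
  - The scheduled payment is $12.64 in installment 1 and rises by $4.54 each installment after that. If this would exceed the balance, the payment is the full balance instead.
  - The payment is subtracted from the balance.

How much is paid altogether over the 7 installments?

# | Opening | Interest | Payment | End bal
1 | $158.83 | $1.11 | $12.64 | $147.30
2 | $147.30 | $1.03 | $17.18 | $131.15
3 | $131.15 | $0.92 | $21.72 | $110.35
4 | $110.35 | $0.77 | $26.26 | $84.86
5 | $84.86 | $0.59 | $30.80 | $54.65
6 | $54.65 | $0.38 | $35.34 | $19.69
7 | $19.69 | $0.14 | $19.83 | $0.00
Total paid: $163.77

$163.77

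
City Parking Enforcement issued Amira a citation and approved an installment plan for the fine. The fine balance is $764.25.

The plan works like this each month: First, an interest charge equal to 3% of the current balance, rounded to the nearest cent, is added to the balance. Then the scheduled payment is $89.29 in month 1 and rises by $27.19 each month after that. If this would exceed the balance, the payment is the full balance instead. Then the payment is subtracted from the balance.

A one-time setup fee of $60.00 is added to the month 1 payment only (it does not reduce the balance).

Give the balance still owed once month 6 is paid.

$0.00

# | Opening | Interest | Payment | Fee | End bal
1 | $764.25 | $22.93 | $89.29 | $60.00 | $697.89
2 | $697.89 | $20.94 | $116.48 | — | $602.35
3 | $602.35 | $18.07 | $143.67 | — | $476.75
4 | $476.75 | $14.30 | $170.86 | — | $320.19
5 | $320.19 | $9.61 | $198.05 | — | $131.75
6 | $131.75 | $3.95 | $135.70 | — | $0.00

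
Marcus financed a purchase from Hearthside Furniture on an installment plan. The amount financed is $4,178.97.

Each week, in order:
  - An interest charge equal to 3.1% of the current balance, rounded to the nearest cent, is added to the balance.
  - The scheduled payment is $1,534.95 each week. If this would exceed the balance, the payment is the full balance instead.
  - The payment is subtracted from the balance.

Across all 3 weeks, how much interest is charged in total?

$256.59

Week 1: $4,178.97 +$129.55 interest = $4,308.52; pay $1,534.95 → $2,773.57
Week 2: $2,773.57 +$85.98 interest = $2,859.55; pay $1,534.95 → $1,324.60
Week 3: $1,324.60 +$41.06 interest = $1,365.66; pay $1,365.66 → $0.00
Total interest: $129.55 + $85.98 + $41.06 = $256.59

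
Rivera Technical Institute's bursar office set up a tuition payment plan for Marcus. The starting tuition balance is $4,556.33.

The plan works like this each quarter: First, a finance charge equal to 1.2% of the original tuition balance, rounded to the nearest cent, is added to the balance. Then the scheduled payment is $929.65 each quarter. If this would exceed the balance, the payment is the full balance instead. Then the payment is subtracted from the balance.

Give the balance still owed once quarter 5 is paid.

Quarter 1: opening $4,556.33; interest $54.68 → $4,611.01; payment $929.65; balance $3,681.36
Quarter 2: opening $3,681.36; interest $54.68 → $3,736.04; payment $929.65; balance $2,806.39
Quarter 3: opening $2,806.39; interest $54.68 → $2,861.07; payment $929.65; balance $1,931.42
Quarter 4: opening $1,931.42; interest $54.68 → $1,986.10; payment $929.65; balance $1,056.45
Quarter 5: opening $1,056.45; interest $54.68 → $1,111.13; payment $929.65; balance $181.48

$181.48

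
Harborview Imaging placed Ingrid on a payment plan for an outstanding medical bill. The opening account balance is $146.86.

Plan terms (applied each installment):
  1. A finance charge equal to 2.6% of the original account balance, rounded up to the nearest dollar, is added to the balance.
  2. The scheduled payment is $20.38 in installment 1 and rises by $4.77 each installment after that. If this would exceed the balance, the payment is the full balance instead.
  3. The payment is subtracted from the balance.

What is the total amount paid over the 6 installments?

$170.86

# | Opening | Interest | Payment | End bal
1 | $146.86 | $4.00 | $20.38 | $130.48
2 | $130.48 | $4.00 | $25.15 | $109.33
3 | $109.33 | $4.00 | $29.92 | $83.41
4 | $83.41 | $4.00 | $34.69 | $52.72
5 | $52.72 | $4.00 | $39.46 | $17.26
6 | $17.26 | $4.00 | $21.26 | $0.00
Total paid: $170.86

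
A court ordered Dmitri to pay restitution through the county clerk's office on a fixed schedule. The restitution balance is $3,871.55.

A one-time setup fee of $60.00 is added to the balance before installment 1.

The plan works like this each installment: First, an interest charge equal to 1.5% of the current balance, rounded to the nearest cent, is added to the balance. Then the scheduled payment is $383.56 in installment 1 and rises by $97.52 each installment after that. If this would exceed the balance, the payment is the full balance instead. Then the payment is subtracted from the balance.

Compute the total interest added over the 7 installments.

Installment 1: opening $3,931.55; interest $58.97 → $3,990.52; payment $383.56; balance $3,606.96
Installment 2: opening $3,606.96; interest $54.10 → $3,661.06; payment $481.08; balance $3,179.98
Installment 3: opening $3,179.98; interest $47.70 → $3,227.68; payment $578.60; balance $2,649.08
Installment 4: opening $2,649.08; interest $39.74 → $2,688.82; payment $676.12; balance $2,012.70
Installment 5: opening $2,012.70; interest $30.19 → $2,042.89; payment $773.64; balance $1,269.25
Installment 6: opening $1,269.25; interest $19.04 → $1,288.29; payment $871.16; balance $417.13
Installment 7: opening $417.13; interest $6.26 → $423.39; payment $423.39; balance $0.00
Total interest: $58.97 + $54.10 + $47.70 + $39.74 + $30.19 + $19.04 + $6.26 = $256.00

$256.00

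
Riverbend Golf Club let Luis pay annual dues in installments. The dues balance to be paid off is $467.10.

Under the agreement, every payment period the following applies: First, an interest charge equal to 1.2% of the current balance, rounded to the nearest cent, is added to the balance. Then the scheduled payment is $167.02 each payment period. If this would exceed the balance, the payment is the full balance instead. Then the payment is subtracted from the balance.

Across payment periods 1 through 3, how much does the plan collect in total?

$478.09

Payment period 1: $467.10 +$5.61 interest = $472.71; pay $167.02 → $305.69
Payment period 2: $305.69 +$3.67 interest = $309.36; pay $167.02 → $142.34
Payment period 3: $142.34 +$1.71 interest = $144.05; pay $144.05 → $0.00
Total paid: $478.09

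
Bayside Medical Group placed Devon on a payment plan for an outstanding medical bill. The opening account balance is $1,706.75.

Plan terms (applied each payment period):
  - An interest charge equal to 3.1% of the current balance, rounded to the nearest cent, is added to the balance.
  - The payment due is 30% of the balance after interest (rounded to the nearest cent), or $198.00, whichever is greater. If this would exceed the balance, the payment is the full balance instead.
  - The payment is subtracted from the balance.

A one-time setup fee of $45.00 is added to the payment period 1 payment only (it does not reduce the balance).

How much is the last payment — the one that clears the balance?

Payment period 1: opening $1,706.75; interest $52.91 → $1,759.66; payment $527.90 (+ $45.00 fee); balance $1,231.76
Payment period 2: opening $1,231.76; interest $38.18 → $1,269.94; payment $380.98; balance $888.96
Payment period 3: opening $888.96; interest $27.56 → $916.52; payment $274.96; balance $641.56
Payment period 4: opening $641.56; interest $19.89 → $661.45; payment $198.44; balance $463.01
Payment period 5: opening $463.01; interest $14.35 → $477.36; payment $198.00; balance $279.36
Payment period 6: opening $279.36; interest $8.66 → $288.02; payment $198.00; balance $90.02
Payment period 7: opening $90.02; interest $2.79 → $92.81; payment $92.81; balance $0.00

$92.81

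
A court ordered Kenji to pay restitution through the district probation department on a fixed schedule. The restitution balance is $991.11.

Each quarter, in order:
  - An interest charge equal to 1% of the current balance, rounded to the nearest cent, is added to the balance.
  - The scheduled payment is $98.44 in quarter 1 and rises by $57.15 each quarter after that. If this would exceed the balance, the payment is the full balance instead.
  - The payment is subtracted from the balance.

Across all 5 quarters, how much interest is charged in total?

$34.87

# | Opening | Interest | Payment | End bal
1 | $991.11 | $9.91 | $98.44 | $902.58
2 | $902.58 | $9.03 | $155.59 | $756.02
3 | $756.02 | $7.56 | $212.74 | $550.84
4 | $550.84 | $5.51 | $269.89 | $286.46
5 | $286.46 | $2.86 | $289.32 | $0.00
Total interest: $9.91 + $9.03 + $7.56 + $5.51 + $2.86 = $34.87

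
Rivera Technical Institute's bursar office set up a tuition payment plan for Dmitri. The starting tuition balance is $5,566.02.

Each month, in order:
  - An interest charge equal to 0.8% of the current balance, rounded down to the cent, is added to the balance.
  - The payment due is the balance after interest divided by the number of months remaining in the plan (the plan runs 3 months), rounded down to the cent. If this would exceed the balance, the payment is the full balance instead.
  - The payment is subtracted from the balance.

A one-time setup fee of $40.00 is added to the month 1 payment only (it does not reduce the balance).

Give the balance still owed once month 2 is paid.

Month 1: opening $5,566.02; interest $44.52 → $5,610.54; payment $1,870.18 (+ $40.00 fee); balance $3,740.36
Month 2: opening $3,740.36; interest $29.92 → $3,770.28; payment $1,885.14; balance $1,885.14

$1,885.14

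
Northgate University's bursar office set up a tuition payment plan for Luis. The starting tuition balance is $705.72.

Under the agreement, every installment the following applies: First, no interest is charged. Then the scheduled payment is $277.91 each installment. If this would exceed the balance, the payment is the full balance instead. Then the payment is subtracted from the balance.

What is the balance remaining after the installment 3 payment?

$0.00

# | Opening | Payment | End bal
1 | $705.72 | $277.91 | $427.81
2 | $427.81 | $277.91 | $149.90
3 | $149.90 | $149.90 | $0.00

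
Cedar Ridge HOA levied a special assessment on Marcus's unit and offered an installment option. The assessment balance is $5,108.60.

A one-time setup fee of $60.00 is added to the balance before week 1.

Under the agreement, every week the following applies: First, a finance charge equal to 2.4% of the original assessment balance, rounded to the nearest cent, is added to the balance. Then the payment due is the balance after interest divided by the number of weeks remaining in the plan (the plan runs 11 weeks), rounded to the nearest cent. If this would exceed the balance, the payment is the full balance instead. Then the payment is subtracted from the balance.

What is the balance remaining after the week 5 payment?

Week 1: opening $5,168.60; interest $122.61 → $5,291.21; payment $481.02; balance $4,810.19
Week 2: opening $4,810.19; interest $122.61 → $4,932.80; payment $493.28; balance $4,439.52
Week 3: opening $4,439.52; interest $122.61 → $4,562.13; payment $506.90; balance $4,055.23
Week 4: opening $4,055.23; interest $122.61 → $4,177.84; payment $522.23; balance $3,655.61
Week 5: opening $3,655.61; interest $122.61 → $3,778.22; payment $539.75; balance $3,238.47

$3,238.47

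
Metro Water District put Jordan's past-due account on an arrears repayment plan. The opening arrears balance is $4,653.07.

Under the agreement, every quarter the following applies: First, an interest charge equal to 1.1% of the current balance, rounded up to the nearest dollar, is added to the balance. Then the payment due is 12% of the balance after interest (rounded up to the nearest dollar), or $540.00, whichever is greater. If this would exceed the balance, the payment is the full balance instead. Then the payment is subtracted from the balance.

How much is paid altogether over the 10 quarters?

# | Opening | Interest | Payment | End bal
1 | $4,653.07 | $52.00 | $565.00 | $4,140.07
2 | $4,140.07 | $46.00 | $540.00 | $3,646.07
3 | $3,646.07 | $41.00 | $540.00 | $3,147.07
4 | $3,147.07 | $35.00 | $540.00 | $2,642.07
5 | $2,642.07 | $30.00 | $540.00 | $2,132.07
6 | $2,132.07 | $24.00 | $540.00 | $1,616.07
7 | $1,616.07 | $18.00 | $540.00 | $1,094.07
8 | $1,094.07 | $13.00 | $540.00 | $567.07
9 | $567.07 | $7.00 | $540.00 | $34.07
10 | $34.07 | $1.00 | $35.07 | $0.00
Total paid: $4,920.07

$4,920.07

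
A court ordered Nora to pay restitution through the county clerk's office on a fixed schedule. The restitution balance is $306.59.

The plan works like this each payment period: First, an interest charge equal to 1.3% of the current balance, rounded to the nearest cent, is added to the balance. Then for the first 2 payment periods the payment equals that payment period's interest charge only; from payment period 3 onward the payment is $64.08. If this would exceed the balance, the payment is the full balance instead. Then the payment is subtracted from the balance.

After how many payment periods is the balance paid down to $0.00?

7

Payment period 1: opening $306.59; interest $3.99 → $310.58; payment $3.99; balance $306.59
Payment period 2: opening $306.59; interest $3.99 → $310.58; payment $3.99; balance $306.59
Payment period 3: opening $306.59; interest $3.99 → $310.58; payment $64.08; balance $246.50
Payment period 4: opening $246.50; interest $3.20 → $249.70; payment $64.08; balance $185.62
Payment period 5: opening $185.62; interest $2.41 → $188.03; payment $64.08; balance $123.95
Payment period 6: opening $123.95; interest $1.61 → $125.56; payment $64.08; balance $61.48
Payment period 7: opening $61.48; interest $0.80 → $62.28; payment $62.28; balance $0.00
Balance reaches $0.00 in payment period 7.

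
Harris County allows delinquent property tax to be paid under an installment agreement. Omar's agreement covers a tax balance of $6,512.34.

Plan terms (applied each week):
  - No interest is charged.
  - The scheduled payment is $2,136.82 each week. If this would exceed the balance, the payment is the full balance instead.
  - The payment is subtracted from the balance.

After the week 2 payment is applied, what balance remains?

Week 1: $6,512.34 − $2,136.82 → $4,375.52
Week 2: $4,375.52 − $2,136.82 → $2,238.70

$2,238.70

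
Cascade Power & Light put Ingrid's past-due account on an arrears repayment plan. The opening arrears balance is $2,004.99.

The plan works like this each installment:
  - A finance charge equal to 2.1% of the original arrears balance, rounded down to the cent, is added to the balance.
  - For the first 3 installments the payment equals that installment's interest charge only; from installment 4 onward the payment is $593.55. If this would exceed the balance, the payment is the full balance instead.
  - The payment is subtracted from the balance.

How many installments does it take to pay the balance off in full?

7

Installment 1: $2,004.99 +$42.10 interest = $2,047.09; pay $42.10 → $2,004.99
Installment 2: $2,004.99 +$42.10 interest = $2,047.09; pay $42.10 → $2,004.99
Installment 3: $2,004.99 +$42.10 interest = $2,047.09; pay $42.10 → $2,004.99
Installment 4: $2,004.99 +$42.10 interest = $2,047.09; pay $593.55 → $1,453.54
Installment 5: $1,453.54 +$42.10 interest = $1,495.64; pay $593.55 → $902.09
Installment 6: $902.09 +$42.10 interest = $944.19; pay $593.55 → $350.64
Installment 7: $350.64 +$42.10 interest = $392.74; pay $392.74 → $0.00
Balance reaches $0.00 in installment 7.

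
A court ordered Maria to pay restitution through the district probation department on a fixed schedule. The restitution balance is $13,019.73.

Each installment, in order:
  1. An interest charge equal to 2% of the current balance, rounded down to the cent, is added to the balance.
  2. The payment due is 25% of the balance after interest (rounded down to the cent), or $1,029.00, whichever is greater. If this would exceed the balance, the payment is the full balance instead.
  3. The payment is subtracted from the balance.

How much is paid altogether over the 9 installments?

$13,993.48

Installment 1: opening $13,019.73; interest $260.39 → $13,280.12; payment $3,320.03; balance $9,960.09
Installment 2: opening $9,960.09; interest $199.20 → $10,159.29; payment $2,539.82; balance $7,619.47
Installment 3: opening $7,619.47; interest $152.38 → $7,771.85; payment $1,942.96; balance $5,828.89
Installment 4: opening $5,828.89; interest $116.57 → $5,945.46; payment $1,486.36; balance $4,459.10
Installment 5: opening $4,459.10; interest $89.18 → $4,548.28; payment $1,137.07; balance $3,411.21
Installment 6: opening $3,411.21; interest $68.22 → $3,479.43; payment $1,029.00; balance $2,450.43
Installment 7: opening $2,450.43; interest $49.00 → $2,499.43; payment $1,029.00; balance $1,470.43
Installment 8: opening $1,470.43; interest $29.40 → $1,499.83; payment $1,029.00; balance $470.83
Installment 9: opening $470.83; interest $9.41 → $480.24; payment $480.24; balance $0.00
Total paid: $13,993.48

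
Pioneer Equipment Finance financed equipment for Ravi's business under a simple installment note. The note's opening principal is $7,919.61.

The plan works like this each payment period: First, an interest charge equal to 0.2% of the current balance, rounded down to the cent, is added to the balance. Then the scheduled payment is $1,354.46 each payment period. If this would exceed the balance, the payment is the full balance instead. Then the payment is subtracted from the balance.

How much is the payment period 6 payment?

Payment period 1: opening $7,919.61; interest $15.83 → $7,935.44; payment $1,354.46; balance $6,580.98
Payment period 2: opening $6,580.98; interest $13.16 → $6,594.14; payment $1,354.46; balance $5,239.68
Payment period 3: opening $5,239.68; interest $10.47 → $5,250.15; payment $1,354.46; balance $3,895.69
Payment period 4: opening $3,895.69; interest $7.79 → $3,903.48; payment $1,354.46; balance $2,549.02
Payment period 5: opening $2,549.02; interest $5.09 → $2,554.11; payment $1,354.46; balance $1,199.65
Payment period 6: opening $1,199.65; interest $2.39 → $1,202.04; payment $1,202.04; balance $0.00

$1,202.04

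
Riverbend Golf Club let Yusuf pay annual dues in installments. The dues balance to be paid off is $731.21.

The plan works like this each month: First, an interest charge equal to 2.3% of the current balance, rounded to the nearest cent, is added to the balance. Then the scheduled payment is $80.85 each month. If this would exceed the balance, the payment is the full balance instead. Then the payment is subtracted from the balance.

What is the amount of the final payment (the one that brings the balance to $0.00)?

$20.87

Month 1: opening $731.21; interest $16.82 → $748.03; payment $80.85; balance $667.18
Month 2: opening $667.18; interest $15.35 → $682.53; payment $80.85; balance $601.68
Month 3: opening $601.68; interest $13.84 → $615.52; payment $80.85; balance $534.67
Month 4: opening $534.67; interest $12.30 → $546.97; payment $80.85; balance $466.12
Month 5: opening $466.12; interest $10.72 → $476.84; payment $80.85; balance $395.99
Month 6: opening $395.99; interest $9.11 → $405.10; payment $80.85; balance $324.25
Month 7: opening $324.25; interest $7.46 → $331.71; payment $80.85; balance $250.86
Month 8: opening $250.86; interest $5.77 → $256.63; payment $80.85; balance $175.78
Month 9: opening $175.78; interest $4.04 → $179.82; payment $80.85; balance $98.97
Month 10: opening $98.97; interest $2.28 → $101.25; payment $80.85; balance $20.40
Month 11: opening $20.40; interest $0.47 → $20.87; payment $20.87; balance $0.00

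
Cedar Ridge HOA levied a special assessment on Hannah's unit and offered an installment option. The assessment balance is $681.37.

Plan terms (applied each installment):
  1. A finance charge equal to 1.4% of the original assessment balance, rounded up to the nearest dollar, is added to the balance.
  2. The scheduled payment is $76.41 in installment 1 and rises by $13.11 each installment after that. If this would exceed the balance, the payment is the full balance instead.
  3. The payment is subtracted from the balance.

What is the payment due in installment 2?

# | Opening | Interest | Payment | End bal
1 | $681.37 | $10.00 | $76.41 | $614.96
2 | $614.96 | $10.00 | $89.52 | $535.44

$89.52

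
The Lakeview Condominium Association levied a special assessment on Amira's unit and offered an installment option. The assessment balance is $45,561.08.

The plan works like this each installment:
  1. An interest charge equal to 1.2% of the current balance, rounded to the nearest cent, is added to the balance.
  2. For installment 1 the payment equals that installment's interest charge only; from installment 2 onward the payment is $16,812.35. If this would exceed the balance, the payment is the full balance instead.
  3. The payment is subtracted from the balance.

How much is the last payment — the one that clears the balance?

Installment 1: opening $45,561.08; interest $546.73 → $46,107.81; payment $546.73; balance $45,561.08
Installment 2: opening $45,561.08; interest $546.73 → $46,107.81; payment $16,812.35; balance $29,295.46
Installment 3: opening $29,295.46; interest $351.55 → $29,647.01; payment $16,812.35; balance $12,834.66
Installment 4: opening $12,834.66; interest $154.02 → $12,988.68; payment $12,988.68; balance $0.00

$12,988.68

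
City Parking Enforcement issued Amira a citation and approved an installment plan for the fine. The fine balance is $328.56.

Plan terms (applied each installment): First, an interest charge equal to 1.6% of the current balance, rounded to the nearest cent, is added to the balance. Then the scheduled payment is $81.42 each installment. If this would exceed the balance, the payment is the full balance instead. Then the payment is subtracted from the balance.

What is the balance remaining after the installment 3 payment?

Installment 1: $328.56 +$5.26 interest = $333.82; pay $81.42 → $252.40
Installment 2: $252.40 +$4.04 interest = $256.44; pay $81.42 → $175.02
Installment 3: $175.02 +$2.80 interest = $177.82; pay $81.42 → $96.40

$96.40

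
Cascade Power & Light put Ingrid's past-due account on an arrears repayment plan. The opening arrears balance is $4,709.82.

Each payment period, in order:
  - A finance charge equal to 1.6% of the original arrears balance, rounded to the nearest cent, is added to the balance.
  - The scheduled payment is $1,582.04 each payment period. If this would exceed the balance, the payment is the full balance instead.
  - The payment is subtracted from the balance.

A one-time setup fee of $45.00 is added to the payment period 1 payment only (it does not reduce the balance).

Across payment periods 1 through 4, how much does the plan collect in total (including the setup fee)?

Payment period 1: $4,709.82 +$75.36 interest = $4,785.18; pay $1,582.04 (+ $45.00 fee) → $3,203.14
Payment period 2: $3,203.14 +$75.36 interest = $3,278.50; pay $1,582.04 → $1,696.46
Payment period 3: $1,696.46 +$75.36 interest = $1,771.82; pay $1,582.04 → $189.78
Payment period 4: $189.78 +$75.36 interest = $265.14; pay $265.14 → $0.00
Total paid: $5,056.26

$5,056.26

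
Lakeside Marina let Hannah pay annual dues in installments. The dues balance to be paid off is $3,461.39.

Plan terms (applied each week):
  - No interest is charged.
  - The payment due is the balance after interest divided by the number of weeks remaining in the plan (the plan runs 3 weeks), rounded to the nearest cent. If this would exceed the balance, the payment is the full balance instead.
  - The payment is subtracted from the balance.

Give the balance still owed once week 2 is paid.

Week 1: $3,461.39 − $1,153.80 → $2,307.59
Week 2: $2,307.59 − $1,153.80 → $1,153.79

$1,153.79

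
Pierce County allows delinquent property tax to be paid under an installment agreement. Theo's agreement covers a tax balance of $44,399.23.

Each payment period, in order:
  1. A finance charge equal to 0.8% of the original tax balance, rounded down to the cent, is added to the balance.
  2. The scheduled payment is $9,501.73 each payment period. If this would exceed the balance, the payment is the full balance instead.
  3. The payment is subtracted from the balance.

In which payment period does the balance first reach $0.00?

Payment period 1: opening $44,399.23; interest $355.19 → $44,754.42; payment $9,501.73; balance $35,252.69
Payment period 2: opening $35,252.69; interest $355.19 → $35,607.88; payment $9,501.73; balance $26,106.15
Payment period 3: opening $26,106.15; interest $355.19 → $26,461.34; payment $9,501.73; balance $16,959.61
Payment period 4: opening $16,959.61; interest $355.19 → $17,314.80; payment $9,501.73; balance $7,813.07
Payment period 5: opening $7,813.07; interest $355.19 → $8,168.26; payment $8,168.26; balance $0.00
Balance reaches $0.00 in payment period 5.

5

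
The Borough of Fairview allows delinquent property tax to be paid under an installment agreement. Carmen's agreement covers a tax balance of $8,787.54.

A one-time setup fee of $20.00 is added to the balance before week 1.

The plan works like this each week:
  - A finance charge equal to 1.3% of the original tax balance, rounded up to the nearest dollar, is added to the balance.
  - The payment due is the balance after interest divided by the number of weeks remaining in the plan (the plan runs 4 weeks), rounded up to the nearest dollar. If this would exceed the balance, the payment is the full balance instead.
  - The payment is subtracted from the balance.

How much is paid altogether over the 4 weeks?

Week 1: opening $8,807.54; interest $115.00 → $8,922.54; payment $2,231.00; balance $6,691.54
Week 2: opening $6,691.54; interest $115.00 → $6,806.54; payment $2,269.00; balance $4,537.54
Week 3: opening $4,537.54; interest $115.00 → $4,652.54; payment $2,327.00; balance $2,325.54
Week 4: opening $2,325.54; interest $115.00 → $2,440.54; payment $2,440.54; balance $0.00
Total paid: $9,267.54

$9,267.54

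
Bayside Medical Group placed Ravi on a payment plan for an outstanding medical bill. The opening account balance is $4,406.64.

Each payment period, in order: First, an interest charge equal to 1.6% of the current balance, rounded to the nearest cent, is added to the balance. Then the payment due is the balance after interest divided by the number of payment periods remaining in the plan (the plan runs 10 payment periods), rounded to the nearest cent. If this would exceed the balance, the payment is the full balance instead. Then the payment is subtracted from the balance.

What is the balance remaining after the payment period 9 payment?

$508.33

# | Opening | Interest | Payment | End bal
1 | $4,406.64 | $70.51 | $447.72 | $4,029.43
2 | $4,029.43 | $64.47 | $454.88 | $3,639.02
3 | $3,639.02 | $58.22 | $462.16 | $3,235.08
4 | $3,235.08 | $51.76 | $469.55 | $2,817.29
5 | $2,817.29 | $45.08 | $477.06 | $2,385.31
6 | $2,385.31 | $38.16 | $484.69 | $1,938.78
7 | $1,938.78 | $31.02 | $492.45 | $1,477.35
8 | $1,477.35 | $23.64 | $500.33 | $1,000.66
9 | $1,000.66 | $16.01 | $508.34 | $508.33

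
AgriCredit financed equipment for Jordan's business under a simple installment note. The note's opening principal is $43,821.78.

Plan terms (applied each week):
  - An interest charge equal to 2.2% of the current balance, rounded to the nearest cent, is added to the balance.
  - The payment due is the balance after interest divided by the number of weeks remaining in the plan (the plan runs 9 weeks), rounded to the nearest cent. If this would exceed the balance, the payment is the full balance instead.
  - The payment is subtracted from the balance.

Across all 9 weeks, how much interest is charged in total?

$5,114.37

# | Opening | Interest | Payment | End bal
1 | $43,821.78 | $964.08 | $4,976.21 | $39,809.65
2 | $39,809.65 | $875.81 | $5,085.68 | $35,599.78
3 | $35,599.78 | $783.20 | $5,197.57 | $31,185.41
4 | $31,185.41 | $686.08 | $5,311.92 | $26,559.57
5 | $26,559.57 | $584.31 | $5,428.78 | $21,715.10
6 | $21,715.10 | $477.73 | $5,548.21 | $16,644.62
7 | $16,644.62 | $366.18 | $5,670.27 | $11,340.53
8 | $11,340.53 | $249.49 | $5,795.01 | $5,795.01
9 | $5,795.01 | $127.49 | $5,922.50 | $0.00
Total interest: $964.08 + $875.81 + $783.20 + $686.08 + $584.31 + $477.73 + $366.18 + $249.49 + $127.49 = $5,114.37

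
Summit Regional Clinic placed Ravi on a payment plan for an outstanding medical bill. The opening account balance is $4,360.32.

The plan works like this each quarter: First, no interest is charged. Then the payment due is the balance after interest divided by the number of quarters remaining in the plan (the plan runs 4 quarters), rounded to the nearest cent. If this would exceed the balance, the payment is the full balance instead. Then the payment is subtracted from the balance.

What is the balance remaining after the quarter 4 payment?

Quarter 1: $4,360.32 − $1,090.08 → $3,270.24
Quarter 2: $3,270.24 − $1,090.08 → $2,180.16
Quarter 3: $2,180.16 − $1,090.08 → $1,090.08
Quarter 4: $1,090.08 − $1,090.08 → $0.00

$0.00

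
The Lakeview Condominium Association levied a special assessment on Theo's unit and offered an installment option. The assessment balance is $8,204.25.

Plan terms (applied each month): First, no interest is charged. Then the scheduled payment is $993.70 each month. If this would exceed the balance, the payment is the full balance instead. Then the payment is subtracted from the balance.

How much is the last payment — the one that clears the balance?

Month 1: opening $8,204.25; payment $993.70; balance $7,210.55
Month 2: opening $7,210.55; payment $993.70; balance $6,216.85
Month 3: opening $6,216.85; payment $993.70; balance $5,223.15
Month 4: opening $5,223.15; payment $993.70; balance $4,229.45
Month 5: opening $4,229.45; payment $993.70; balance $3,235.75
Month 6: opening $3,235.75; payment $993.70; balance $2,242.05
Month 7: opening $2,242.05; payment $993.70; balance $1,248.35
Month 8: opening $1,248.35; payment $993.70; balance $254.65
Month 9: opening $254.65; payment $254.65; balance $0.00

$254.65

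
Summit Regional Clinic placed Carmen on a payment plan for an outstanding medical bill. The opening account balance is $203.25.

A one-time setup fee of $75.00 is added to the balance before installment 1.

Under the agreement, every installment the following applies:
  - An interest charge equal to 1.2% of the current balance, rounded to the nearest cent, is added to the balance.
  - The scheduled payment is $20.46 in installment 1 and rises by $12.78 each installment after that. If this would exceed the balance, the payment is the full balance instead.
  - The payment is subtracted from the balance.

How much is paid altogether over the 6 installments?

$292.04

# | Opening | Interest | Payment | End bal
1 | $278.25 | $3.34 | $20.46 | $261.13
2 | $261.13 | $3.13 | $33.24 | $231.02
3 | $231.02 | $2.77 | $46.02 | $187.77
4 | $187.77 | $2.25 | $58.80 | $131.22
5 | $131.22 | $1.57 | $71.58 | $61.21
6 | $61.21 | $0.73 | $61.94 | $0.00
Total paid: $292.04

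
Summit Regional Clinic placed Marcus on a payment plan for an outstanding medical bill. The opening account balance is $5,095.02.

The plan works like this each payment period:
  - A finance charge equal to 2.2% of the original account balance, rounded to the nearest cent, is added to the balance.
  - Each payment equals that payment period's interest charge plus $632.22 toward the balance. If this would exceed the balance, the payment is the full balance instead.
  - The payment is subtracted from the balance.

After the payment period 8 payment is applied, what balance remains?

$37.26

Payment period 1: $5,095.02 +$112.09 interest = $5,207.11; pay $744.31 → $4,462.80
Payment period 2: $4,462.80 +$112.09 interest = $4,574.89; pay $744.31 → $3,830.58
Payment period 3: $3,830.58 +$112.09 interest = $3,942.67; pay $744.31 → $3,198.36
Payment period 4: $3,198.36 +$112.09 interest = $3,310.45; pay $744.31 → $2,566.14
Payment period 5: $2,566.14 +$112.09 interest = $2,678.23; pay $744.31 → $1,933.92
Payment period 6: $1,933.92 +$112.09 interest = $2,046.01; pay $744.31 → $1,301.70
Payment period 7: $1,301.70 +$112.09 interest = $1,413.79; pay $744.31 → $669.48
Payment period 8: $669.48 +$112.09 interest = $781.57; pay $744.31 → $37.26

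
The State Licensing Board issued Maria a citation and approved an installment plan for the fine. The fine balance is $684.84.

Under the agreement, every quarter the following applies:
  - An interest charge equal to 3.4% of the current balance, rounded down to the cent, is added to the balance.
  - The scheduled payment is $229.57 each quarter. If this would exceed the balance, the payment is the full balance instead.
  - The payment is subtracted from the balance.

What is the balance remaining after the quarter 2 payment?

Quarter 1: opening $684.84; interest $23.28 → $708.12; payment $229.57; balance $478.55
Quarter 2: opening $478.55; interest $16.27 → $494.82; payment $229.57; balance $265.25

$265.25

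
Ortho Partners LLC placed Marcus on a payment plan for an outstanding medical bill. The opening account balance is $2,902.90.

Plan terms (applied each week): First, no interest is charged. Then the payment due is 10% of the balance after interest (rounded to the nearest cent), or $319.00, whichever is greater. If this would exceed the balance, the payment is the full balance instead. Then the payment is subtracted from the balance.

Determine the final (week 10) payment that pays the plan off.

Week 1: $2,902.90 − $319.00 → $2,583.90
Week 2: $2,583.90 − $319.00 → $2,264.90
Week 3: $2,264.90 − $319.00 → $1,945.90
Week 4: $1,945.90 − $319.00 → $1,626.90
Week 5: $1,626.90 − $319.00 → $1,307.90
Week 6: $1,307.90 − $319.00 → $988.90
Week 7: $988.90 − $319.00 → $669.90
Week 8: $669.90 − $319.00 → $350.90
Week 9: $350.90 − $319.00 → $31.90
Week 10: $31.90 − $31.90 → $0.00

$31.90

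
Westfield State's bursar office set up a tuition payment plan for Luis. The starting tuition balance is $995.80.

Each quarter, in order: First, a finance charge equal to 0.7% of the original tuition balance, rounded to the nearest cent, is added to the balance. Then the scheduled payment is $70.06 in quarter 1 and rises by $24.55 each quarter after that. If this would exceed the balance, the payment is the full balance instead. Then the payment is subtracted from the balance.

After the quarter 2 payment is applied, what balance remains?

$845.07

Quarter 1: $995.80 +$6.97 interest = $1,002.77; pay $70.06 → $932.71
Quarter 2: $932.71 +$6.97 interest = $939.68; pay $94.61 → $845.07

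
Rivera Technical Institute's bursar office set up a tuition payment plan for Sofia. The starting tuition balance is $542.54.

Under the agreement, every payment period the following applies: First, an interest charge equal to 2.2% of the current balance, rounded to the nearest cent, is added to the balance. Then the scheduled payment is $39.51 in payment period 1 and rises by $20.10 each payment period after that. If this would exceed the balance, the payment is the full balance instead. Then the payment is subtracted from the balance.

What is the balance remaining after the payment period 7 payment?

$0.00

# | Opening | Interest | Payment | End bal
1 | $542.54 | $11.94 | $39.51 | $514.97
2 | $514.97 | $11.33 | $59.61 | $466.69
3 | $466.69 | $10.27 | $79.71 | $397.25
4 | $397.25 | $8.74 | $99.81 | $306.18
5 | $306.18 | $6.74 | $119.91 | $193.01
6 | $193.01 | $4.25 | $140.01 | $57.25
7 | $57.25 | $1.26 | $58.51 | $0.00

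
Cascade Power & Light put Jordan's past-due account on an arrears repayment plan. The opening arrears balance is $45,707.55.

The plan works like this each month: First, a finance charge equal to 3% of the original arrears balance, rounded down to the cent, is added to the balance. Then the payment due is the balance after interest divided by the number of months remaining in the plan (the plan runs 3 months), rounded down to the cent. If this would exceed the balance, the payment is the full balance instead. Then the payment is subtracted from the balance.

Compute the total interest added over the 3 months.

$4,113.66

# | Opening | Interest | Payment | End bal
1 | $45,707.55 | $1,371.22 | $15,692.92 | $31,385.85
2 | $31,385.85 | $1,371.22 | $16,378.53 | $16,378.54
3 | $16,378.54 | $1,371.22 | $17,749.76 | $0.00
Total interest: $1,371.22 + $1,371.22 + $1,371.22 = $4,113.66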